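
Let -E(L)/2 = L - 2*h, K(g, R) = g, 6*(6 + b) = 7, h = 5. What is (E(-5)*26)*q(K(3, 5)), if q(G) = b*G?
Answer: -11310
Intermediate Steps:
b = -29/6 (b = -6 + (⅙)*7 = -6 + 7/6 = -29/6 ≈ -4.8333)
q(G) = -29*G/6
E(L) = 20 - 2*L (E(L) = -2*(L - 2*5) = -2*(L - 10) = -2*(-10 + L) = 20 - 2*L)
(E(-5)*26)*q(K(3, 5)) = ((20 - 2*(-5))*26)*(-29/6*3) = ((20 + 10)*26)*(-29/2) = (30*26)*(-29/2) = 780*(-29/2) = -11310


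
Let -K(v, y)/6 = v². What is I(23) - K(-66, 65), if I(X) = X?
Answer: 26159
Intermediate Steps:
K(v, y) = -6*v²
I(23) - K(-66, 65) = 23 - (-6)*(-66)² = 23 - (-6)*4356 = 23 - 1*(-26136) = 23 + 26136 = 26159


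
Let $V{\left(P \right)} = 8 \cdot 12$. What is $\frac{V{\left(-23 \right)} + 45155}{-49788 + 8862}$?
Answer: $- \frac{45251}{40926} \approx -1.1057$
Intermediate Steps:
$V{\left(P \right)} = 96$
$\frac{V{\left(-23 \right)} + 45155}{-49788 + 8862} = \frac{96 + 45155}{-49788 + 8862} = \frac{45251}{-40926} = 45251 \left(- \frac{1}{40926}\right) = - \frac{45251}{40926}$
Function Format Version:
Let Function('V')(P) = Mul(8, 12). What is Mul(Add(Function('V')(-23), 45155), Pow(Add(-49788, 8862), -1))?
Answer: Rational(-45251, 40926) ≈ -1.1057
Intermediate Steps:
Function('V')(P) = 96
Mul(Add(Function('V')(-23), 45155), Pow(Add(-49788, 8862), -1)) = Mul(Add(96, 45155), Pow(Add(-49788, 8862), -1)) = Mul(45251, Pow(-40926, -1)) = Mul(45251, Rational(-1, 40926)) = Rational(-45251, 40926)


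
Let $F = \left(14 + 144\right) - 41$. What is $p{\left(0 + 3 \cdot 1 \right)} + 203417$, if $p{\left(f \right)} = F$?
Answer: $203534$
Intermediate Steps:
$F = 117$ ($F = 158 - 41 = 117$)
$p{\left(f \right)} = 117$
$p{\left(0 + 3 \cdot 1 \right)} + 203417 = 117 + 203417 = 203534$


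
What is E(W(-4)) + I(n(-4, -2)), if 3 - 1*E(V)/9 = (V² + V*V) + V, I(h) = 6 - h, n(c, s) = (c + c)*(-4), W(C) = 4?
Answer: -323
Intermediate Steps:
n(c, s) = -8*c (n(c, s) = (2*c)*(-4) = -8*c)
E(V) = 27 - 18*V² - 9*V (E(V) = 27 - 9*((V² + V*V) + V) = 27 - 9*((V² + V²) + V) = 27 - 9*(2*V² + V) = 27 - 9*(V + 2*V²) = 27 + (-18*V² - 9*V) = 27 - 18*V² - 9*V)
E(W(-4)) + I(n(-4, -2)) = (27 - 18*4² - 9*4) + (6 - (-8)*(-4)) = (27 - 18*16 - 36) + (6 - 1*32) = (27 - 288 - 36) + (6 - 32) = -297 - 26 = -323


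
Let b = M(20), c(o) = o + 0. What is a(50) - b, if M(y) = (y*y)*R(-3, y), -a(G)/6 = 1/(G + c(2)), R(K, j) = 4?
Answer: -41603/26 ≈ -1600.1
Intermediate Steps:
c(o) = o
a(G) = -6/(2 + G) (a(G) = -6/(G + 2) = -6/(2 + G))
M(y) = 4*y² (M(y) = (y*y)*4 = y²*4 = 4*y²)
b = 1600 (b = 4*20² = 4*400 = 1600)
a(50) - b = -6/(2 + 50) - 1*1600 = -6/52 - 1600 = -6*1/52 - 1600 = -3/26 - 1600 = -41603/26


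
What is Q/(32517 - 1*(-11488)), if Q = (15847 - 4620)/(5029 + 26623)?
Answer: 11227/1392846260 ≈ 8.0605e-6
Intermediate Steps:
Q = 11227/31652 ≈ 0.35470
Q/(32517 - 1*(-11488)) = 11227/(31652*(32517 - 1*(-11488))) = 11227/(31652*(32517 + 11488)) = (11227/31652)/44005 = (11227/31652)*(1/44005) = 11227/1392846260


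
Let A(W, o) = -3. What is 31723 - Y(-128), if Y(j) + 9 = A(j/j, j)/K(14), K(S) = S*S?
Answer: 6219475/196 ≈ 31732.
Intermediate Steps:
K(S) = S**2
Y(j) = -1767/196 (Y(j) = -9 - 3/(14**2) = -9 - 3/196 = -1767/196)
31723 - Y(-128) = 31723 - 1*(-1767/196) = 31723 + 1767/196 = 6219475/196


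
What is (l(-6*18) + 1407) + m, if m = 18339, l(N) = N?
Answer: 19638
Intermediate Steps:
(l(-6*18) + 1407) + m = (-6*18 + 1407) + 18339 = (-108 + 1407) + 18339 = 1299 + 18339 = 19638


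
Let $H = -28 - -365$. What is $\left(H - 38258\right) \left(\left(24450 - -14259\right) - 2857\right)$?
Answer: $-1359543692$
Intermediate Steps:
$H = 337$ ($H = -28 + 365 = 337$)
$\left(H - 38258\right) \left(\left(24450 - -14259\right) - 2857\right) = \left(337 - 38258\right) \left(\left(24450 - -14259\right) - 2857\right) = - 37921 \left(\left(24450 + 14259\right) - 2857\right) = - 37921 \left(38709 - 2857\right) = \left(-37921\right) 35852 = -1359543692$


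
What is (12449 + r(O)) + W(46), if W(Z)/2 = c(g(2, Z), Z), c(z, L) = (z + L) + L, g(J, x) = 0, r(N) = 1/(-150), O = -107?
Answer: 1894949/150 ≈ 12633.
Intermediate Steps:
r(N) = -1/150
c(z, L) = z + 2*L (c(z, L) = (L + z) + L = z + 2*L)
W(Z) = 4*Z (W(Z) = 2*(0 + 2*Z) = 2*(2*Z) = 4*Z)
(12449 + r(O)) + W(46) = (12449 - 1/150) + 4*46 = 1867349/150 + 184 = 1894949/150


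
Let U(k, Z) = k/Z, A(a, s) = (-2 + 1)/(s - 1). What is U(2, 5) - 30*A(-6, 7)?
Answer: 27/5 ≈ 5.4000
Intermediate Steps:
A(a, s) = -1/(-1 + s)
U(2, 5) - 30*A(-6, 7) = 2/5 - (-30)/(-1 + 7) = 2*(1/5) - (-30)/6 = 2/5 - (-30)/6 = 2/5 - 30*(-1/6) = 2/5 + 5 = 27/5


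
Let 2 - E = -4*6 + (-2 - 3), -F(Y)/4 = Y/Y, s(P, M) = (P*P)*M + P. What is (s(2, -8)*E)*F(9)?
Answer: 3720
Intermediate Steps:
s(P, M) = P + M*P**2 (s(P, M) = P**2*M + P = M*P**2 + P = P + M*P**2)
F(Y) = -4 (F(Y) = -4*Y/Y = -4*1 = -4)
E = 31 (E = 2 - (-4*6 + (-2 - 3)) = 2 - (-24 - 5) = 2 - 1*(-29) = 2 + 29 = 31)
(s(2, -8)*E)*F(9) = ((2*(1 - 8*2))*31)*(-4) = ((2*(1 - 16))*31)*(-4) = ((2*(-15))*31)*(-4) = -30*31*(-4) = -930*(-4) = 3720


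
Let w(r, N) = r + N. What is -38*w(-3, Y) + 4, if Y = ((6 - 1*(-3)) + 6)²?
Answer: -8432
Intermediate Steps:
Y = 225 (Y = ((6 + 3) + 6)² = (9 + 6)² = 15² = 225)
w(r, N) = N + r
-38*w(-3, Y) + 4 = -38*(225 - 3) + 4 = -38*222 + 4 = -8436 + 4 = -8432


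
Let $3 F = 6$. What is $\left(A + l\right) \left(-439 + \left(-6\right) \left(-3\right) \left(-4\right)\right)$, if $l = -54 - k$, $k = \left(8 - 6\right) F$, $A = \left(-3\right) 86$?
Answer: $161476$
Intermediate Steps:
$F = 2$ ($F = \frac{1}{3} \cdot 6 = 2$)
$A = -258$
$k = 4$ ($k = \left(8 - 6\right) 2 = 2 \cdot 2 = 4$)
$l = -58$ ($l = -54 - 4 = -58$)
$\left(A + l\right) \left(-439 + \left(-6\right) \left(-3\right) \left(-4\right)\right) = \left(-258 - 58\right) \left(-439 + \left(-6\right) \left(-3\right) \left(-4\right)\right) = - 316 \left(-439 + 18 \left(-4\right)\right) = - 316 \left(-439 - 72\right) = \left(-316\right) \left(-511\right) = 161476$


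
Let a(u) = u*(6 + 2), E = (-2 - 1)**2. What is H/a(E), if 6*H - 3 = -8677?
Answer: -4337/216 ≈ -20.079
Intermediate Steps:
H = -4337/3 (H = 1/2 + (1/6)*(-8677) = 1/2 - 8677/6 = -4337/3 ≈ -1445.7)
E = 9 (E = (-3)**2 = 9)
a(u) = 8*u (a(u) = u*8 = 8*u)
H/a(E) = -4337/(3*(8*9)) = -4337/3/72 = -4337/3*1/72 = -4337/216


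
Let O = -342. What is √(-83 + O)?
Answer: 5*I*√17 ≈ 20.616*I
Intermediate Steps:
√(-83 + O) = √(-83 - 342) = √(-425) = 5*I*√17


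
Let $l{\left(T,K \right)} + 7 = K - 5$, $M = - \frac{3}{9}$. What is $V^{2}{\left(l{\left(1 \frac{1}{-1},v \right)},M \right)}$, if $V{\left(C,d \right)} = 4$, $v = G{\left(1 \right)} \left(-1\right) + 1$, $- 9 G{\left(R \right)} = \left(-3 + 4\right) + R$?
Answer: $16$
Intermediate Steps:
$G{\left(R \right)} = - \frac{1}{9} - \frac{R}{9}$ ($G{\left(R \right)} = - \frac{\left(-3 + 4\right) + R}{9} = - \frac{1 + R}{9} = - \frac{1}{9} - \frac{R}{9}$)
$v = \frac{11}{9}$ ($v = \left(- \frac{1}{9} - \frac{1}{9}\right) \left(-1\right) + 1 = \left(- \frac{2}{9}\right) \left(-1\right) + 1 = \frac{2}{9} + 1 = \frac{11}{9} \approx 1.2222$)
$M = - \frac{1}{3}$ ($M = \left(-3\right) \frac{1}{9} = - \frac{1}{3} \approx -0.33333$)
$l{\left(T,K \right)} = -12 + K$ ($l{\left(T,K \right)} = -7 + \left(K - 5\right) = -7 + \left(-5 + K\right) = -12 + K$)
$V^{2}{\left(l{\left(1 \frac{1}{-1},v \right)},M \right)} = 4^{2} = 16$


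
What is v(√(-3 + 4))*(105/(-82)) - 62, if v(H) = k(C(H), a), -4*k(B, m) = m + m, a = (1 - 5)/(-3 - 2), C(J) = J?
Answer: -2521/41 ≈ -61.488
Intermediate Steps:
a = ⅘ (a = -4/(-5) = -4*(-⅕) = ⅘ ≈ 0.80000)
k(B, m) = -m/2 (k(B, m) = -(m + m)/4 = -m/2)
v(H) = -⅖ (v(H) = -½*⅘ = -⅖)
v(√(-3 + 4))*(105/(-82)) - 62 = -42/(-82) - 62 = -42*(-1)/82 - 62 = -⅖*(-105/82) - 62 = 21/41 - 62 = -2521/41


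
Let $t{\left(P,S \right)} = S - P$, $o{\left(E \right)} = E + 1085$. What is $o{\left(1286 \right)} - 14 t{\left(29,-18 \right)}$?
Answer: $3029$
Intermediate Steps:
$o{\left(E \right)} = 1085 + E$
$o{\left(1286 \right)} - 14 t{\left(29,-18 \right)} = \left(1085 + 1286\right) - 14 \left(-18 - 29\right) = 2371 - 14 \left(-18 - 29\right) = 2371 - -658 = 2371 + 658 = 3029$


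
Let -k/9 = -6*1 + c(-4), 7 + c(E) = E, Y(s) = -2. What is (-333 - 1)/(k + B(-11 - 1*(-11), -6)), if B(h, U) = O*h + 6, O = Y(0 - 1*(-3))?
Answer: -334/159 ≈ -2.1006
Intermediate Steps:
O = -2
c(E) = -7 + E
k = 153 (k = -9*(-6*1 + (-7 - 4)) = -9*(-6 - 11) = -9*(-17) = 153)
B(h, U) = 6 - 2*h (B(h, U) = -2*h + 6 = 6 - 2*h)
(-333 - 1)/(k + B(-11 - 1*(-11), -6)) = (-333 - 1)/(153 + (6 - 2*(-11 - 1*(-11)))) = -334/(153 + (6 - 2*(-11 + 11))) = -334/(153 + (6 - 2*0)) = -334/(153 + (6 + 0)) = -334/(153 + 6) = -334/159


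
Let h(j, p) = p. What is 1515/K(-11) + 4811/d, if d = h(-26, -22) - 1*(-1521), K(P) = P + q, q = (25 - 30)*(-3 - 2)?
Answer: 2338339/20986 ≈ 111.42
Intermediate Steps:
q = 25 (q = -5*(-5) = 25)
K(P) = 25 + P (K(P) = P + 25 = 25 + P)
d = 1499 (d = -22 - 1*(-1521) = -22 + 1521 = 1499)
1515/K(-11) + 4811/d = 1515/(25 - 11) + 4811/1499 = 1515/14 + 4811*(1/1499) = 1515*(1/14) + 4811/1499 = 1515/14 + 4811/1499 = 2338339/20986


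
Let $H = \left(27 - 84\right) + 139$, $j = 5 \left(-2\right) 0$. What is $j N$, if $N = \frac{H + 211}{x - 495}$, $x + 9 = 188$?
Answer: $0$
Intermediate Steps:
$x = 179$ ($x = -9 + 188 = 179$)
$j = 0$ ($j = \left(-10\right) 0 = 0$)
$H = 82$ ($H = -57 + 139 = 82$)
$N = - \frac{293}{316}$ ($N = \frac{82 + 211}{179 - 495} = \frac{293}{-316} = 293 \left(- \frac{1}{316}\right) = - \frac{293}{316} \approx -0.92722$)
$j N = 0 \left(- \frac{293}{316}\right) = 0$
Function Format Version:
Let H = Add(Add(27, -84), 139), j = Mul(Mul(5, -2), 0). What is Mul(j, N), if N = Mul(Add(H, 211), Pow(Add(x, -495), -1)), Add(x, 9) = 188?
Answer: 0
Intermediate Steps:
x = 179 (x = Add(-9, 188) = 179)
j = 0 (j = Mul(-10, 0) = 0)
H = 82 (H = Add(-57, 139) = 82)
N = Rational(-293, 316) (N = Mul(Add(82, 211), Pow(Add(179, -495), -1)) = Mul(293, Pow(-316, -1)) = Mul(293, Rational(-1, 316)) = Rational(-293, 316) ≈ -0.92722)
Mul(j, N) = Mul(0, Rational(-293, 316)) = 0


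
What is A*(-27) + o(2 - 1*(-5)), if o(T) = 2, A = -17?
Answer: 461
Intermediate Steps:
A*(-27) + o(2 - 1*(-5)) = -17*(-27) + 2 = 459 + 2 = 461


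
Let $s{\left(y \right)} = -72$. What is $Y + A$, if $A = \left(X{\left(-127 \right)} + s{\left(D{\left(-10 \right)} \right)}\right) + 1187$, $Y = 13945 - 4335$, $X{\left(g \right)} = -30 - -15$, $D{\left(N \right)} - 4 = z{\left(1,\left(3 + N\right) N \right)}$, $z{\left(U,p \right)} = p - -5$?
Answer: $10710$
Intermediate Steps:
$z{\left(U,p \right)} = 5 + p$ ($z{\left(U,p \right)} = p + 5 = 5 + p$)
$D{\left(N \right)} = 9 + N \left(3 + N\right)$ ($D{\left(N \right)} = 4 + \left(5 + \left(3 + N\right) N\right) = 4 + \left(5 + N \left(3 + N\right)\right) = 9 + N \left(3 + N\right)$)
$X{\left(g \right)} = -15$ ($X{\left(g \right)} = -30 + 15 = -15$)
$Y = 9610$ ($Y = 13945 - 4335 = 9610$)
$A = 1100$ ($A = \left(-15 - 72\right) + 1187 = -87 + 1187 = 1100$)
$Y + A = 9610 + 1100 = 10710$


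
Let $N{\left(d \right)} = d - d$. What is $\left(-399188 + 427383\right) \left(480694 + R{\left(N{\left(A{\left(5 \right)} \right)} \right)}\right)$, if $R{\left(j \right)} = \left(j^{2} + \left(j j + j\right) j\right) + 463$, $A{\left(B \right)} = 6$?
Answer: $13566221615$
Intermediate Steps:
$N{\left(d \right)} = 0$
$R{\left(j \right)} = 463 + j^{2} + j \left(j + j^{2}\right)$ ($R{\left(j \right)} = \left(j^{2} + \left(j^{2} + j\right) j\right) + 463 = \left(j^{2} + \left(j + j^{2}\right) j\right) + 463 = \left(j^{2} + j \left(j + j^{2}\right)\right) + 463 = 463 + j^{2} + j \left(j + j^{2}\right)$)
$\left(-399188 + 427383\right) \left(480694 + R{\left(N{\left(A{\left(5 \right)} \right)} \right)}\right) = \left(-399188 + 427383\right) \left(480694 + \left(463 + 0^{3} + 2 \cdot 0^{2}\right)\right) = 28195 \left(480694 + \left(463 + 0 + 2 \cdot 0\right)\right) = 28195 \left(480694 + \left(463 + 0 + 0\right)\right) = 28195 \left(480694 + 463\right) = 28195 \cdot 481157 = 13566221615$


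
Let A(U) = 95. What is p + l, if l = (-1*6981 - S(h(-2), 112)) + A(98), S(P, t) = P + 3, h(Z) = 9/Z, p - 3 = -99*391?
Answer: -91181/2 ≈ -45591.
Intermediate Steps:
p = -38706 (p = 3 - 99*391 = 3 - 38709 = -38706)
S(P, t) = 3 + P
l = -13769/2 (l = (-1*6981 - (3 + 9/(-2))) + 95 = (-6981 - (3 + 9*(-1/2))) + 95 = (-6981 - (3 - 9/2)) + 95 = (-6981 - 1*(-3/2)) + 95 = (-6981 + 3/2) + 95 = -13959/2 + 95 = -13769/2 ≈ -6884.5)
p + l = -38706 - 13769/2 = -91181/2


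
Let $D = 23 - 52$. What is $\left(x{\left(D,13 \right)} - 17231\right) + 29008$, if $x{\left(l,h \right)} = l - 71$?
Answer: $11677$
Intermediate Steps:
$D = -29$ ($D = 23 - 52 = -29$)
$x{\left(l,h \right)} = -71 + l$ ($x{\left(l,h \right)} = l - 71 = -71 + l$)
$\left(x{\left(D,13 \right)} - 17231\right) + 29008 = \left(\left(-71 - 29\right) - 17231\right) + 29008 = \left(-100 - 17231\right) + 29008 = -17331 + 29008 = 11677$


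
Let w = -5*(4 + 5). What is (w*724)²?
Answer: 1061456400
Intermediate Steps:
w = -45 (w = -5*9 = -45)
(w*724)² = (-45*724)² = (-32580)² = 1061456400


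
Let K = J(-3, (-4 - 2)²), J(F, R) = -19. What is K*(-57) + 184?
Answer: 1267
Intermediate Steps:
K = -19
K*(-57) + 184 = -19*(-57) + 184 = 1083 + 184 = 1267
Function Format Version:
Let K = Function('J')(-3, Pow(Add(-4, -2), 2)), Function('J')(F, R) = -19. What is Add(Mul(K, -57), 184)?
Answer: 1267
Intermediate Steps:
K = -19
Add(Mul(K, -57), 184) = Add(Mul(-19, -57), 184) = Add(1083, 184) = 1267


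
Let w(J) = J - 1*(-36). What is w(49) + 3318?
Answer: 3403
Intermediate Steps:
w(J) = 36 + J (w(J) = J + 36 = 36 + J)
w(49) + 3318 = (36 + 49) + 3318 = 85 + 3318 = 3403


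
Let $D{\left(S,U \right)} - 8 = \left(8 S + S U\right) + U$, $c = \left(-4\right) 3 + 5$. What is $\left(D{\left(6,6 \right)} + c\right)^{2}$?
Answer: $8281$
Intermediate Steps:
$c = -7$ ($c = -12 + 5 = -7$)
$D{\left(S,U \right)} = 8 + U + 8 S + S U$ ($D{\left(S,U \right)} = 8 + \left(\left(8 S + S U\right) + U\right) = 8 + \left(U + 8 S + S U\right) = 8 + U + 8 S + S U$)
$\left(D{\left(6,6 \right)} + c\right)^{2} = \left(\left(8 + 6 + 8 \cdot 6 + 6 \cdot 6\right) - 7\right)^{2} = \left(\left(8 + 6 + 48 + 36\right) - 7\right)^{2} = \left(98 - 7\right)^{2} = 91^{2} = 8281$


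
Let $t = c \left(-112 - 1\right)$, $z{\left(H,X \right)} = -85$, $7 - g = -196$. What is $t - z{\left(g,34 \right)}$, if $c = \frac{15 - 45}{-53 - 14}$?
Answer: $\frac{2305}{67} \approx 34.403$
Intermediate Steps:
$c = \frac{30}{67}$ ($c = - \frac{30}{-67} = \left(-30\right) \left(- \frac{1}{67}\right) = \frac{30}{67} \approx 0.44776$)
$g = 203$ ($g = 7 - -196 = 7 + 196 = 203$)
$t = - \frac{3390}{67}$ ($t = \frac{30 \left(-112 - 1\right)}{67} = \frac{30}{67} \left(-113\right) = - \frac{3390}{67} \approx -50.597$)
$t - z{\left(g,34 \right)} = - \frac{3390}{67} - -85 = - \frac{3390}{67} + 85 = \frac{2305}{67}$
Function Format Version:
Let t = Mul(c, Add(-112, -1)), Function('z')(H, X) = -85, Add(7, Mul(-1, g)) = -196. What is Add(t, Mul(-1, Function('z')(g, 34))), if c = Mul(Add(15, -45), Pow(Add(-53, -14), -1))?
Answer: Rational(2305, 67) ≈ 34.403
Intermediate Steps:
c = Rational(30, 67) (c = Mul(-30, Pow(-67, -1)) = Mul(-30, Rational(-1, 67)) = Rational(30, 67) ≈ 0.44776)
g = 203 (g = Add(7, Mul(-1, -196)) = Add(7, 196) = 203)
t = Rational(-3390, 67) (t = Mul(Rational(30, 67), Add(-112, -1)) = Mul(Rational(30, 67), -113) = Rational(-3390, 67) ≈ -50.597)
Add(t, Mul(-1, Function('z')(g, 34))) = Add(Rational(-3390, 67), Mul(-1, -85)) = Add(Rational(-3390, 67), 85) = Rational(2305, 67)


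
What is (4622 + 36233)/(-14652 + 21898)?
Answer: 40855/7246 ≈ 5.6383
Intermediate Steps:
(4622 + 36233)/(-14652 + 21898) = 40855/7246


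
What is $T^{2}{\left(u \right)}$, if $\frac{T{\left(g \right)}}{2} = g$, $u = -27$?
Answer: $2916$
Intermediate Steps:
$T{\left(g \right)} = 2 g$
$T^{2}{\left(u \right)} = \left(2 \left(-27\right)\right)^{2} = \left(-54\right)^{2} = 2916$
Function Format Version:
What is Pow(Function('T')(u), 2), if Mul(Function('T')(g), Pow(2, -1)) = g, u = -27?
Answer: 2916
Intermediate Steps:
Function('T')(g) = Mul(2, g)
Pow(Function('T')(u), 2) = Pow(Mul(2, -27), 2) = Pow(-54, 2) = 2916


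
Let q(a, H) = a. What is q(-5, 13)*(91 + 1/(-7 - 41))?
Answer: -21835/48 ≈ -454.90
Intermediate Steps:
q(-5, 13)*(91 + 1/(-7 - 41)) = -5*(91 + 1/(-7 - 41)) = -5*(91 + 1/(-48)) = -5*(91 - 1/48) = -5*4367/48 = -21835/48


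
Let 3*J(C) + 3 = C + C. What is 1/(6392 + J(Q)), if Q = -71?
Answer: 3/19031 ≈ 0.00015764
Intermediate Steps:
J(C) = -1 + 2*C/3 (J(C) = -1 + (C + C)/3 = -1 + (2*C)/3 = -1 + 2*C/3)
1/(6392 + J(Q)) = 1/(6392 + (-1 + (⅔)*(-71))) = 1/(6392 + (-1 - 142/3)) = 1/(6392 - 145/3) = 1/(19031/3) = 3/19031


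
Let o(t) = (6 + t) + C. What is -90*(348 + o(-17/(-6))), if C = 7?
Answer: -32745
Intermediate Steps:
o(t) = 13 + t (o(t) = (6 + t) + 7 = 13 + t)
-90*(348 + o(-17/(-6))) = -90*(348 + (13 - 17/(-6))) = -90*(348 + (13 - 17*(-⅙))) = -90*(348 + (13 + 17/6)) = -90*(348 + 95/6) = -90*2183/6 = -32745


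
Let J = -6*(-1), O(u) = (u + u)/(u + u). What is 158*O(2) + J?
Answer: 164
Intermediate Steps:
O(u) = 1 (O(u) = (2*u)/((2*u)) = (2*u)*(1/(2*u)) = 1)
J = 6
158*O(2) + J = 158*1 + 6 = 158 + 6 = 164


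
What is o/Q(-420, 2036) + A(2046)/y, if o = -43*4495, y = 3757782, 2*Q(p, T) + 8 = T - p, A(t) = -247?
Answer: -374779771/2373336 ≈ -157.91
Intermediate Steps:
Q(p, T) = -4 + T/2 - p/2 (Q(p, T) = -4 + (T - p)/2 = -4 + (T/2 - p/2) = -4 + T/2 - p/2)
o = -193285
o/Q(-420, 2036) + A(2046)/y = -193285/(-4 + (1/2)*2036 - 1/2*(-420)) - 247/3757782 = -193285/(-4 + 1018 + 210) - 247*1/3757782 = -193285/1224 - 13/197778 = -374779771/2373336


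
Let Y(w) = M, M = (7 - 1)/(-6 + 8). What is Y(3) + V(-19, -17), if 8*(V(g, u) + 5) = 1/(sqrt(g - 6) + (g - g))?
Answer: -2 - I/40 ≈ -2.0 - 0.025*I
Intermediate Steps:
M = 3 (M = 6/2 = 6*(1/2) = 3)
Y(w) = 3
V(g, u) = -5 + 1/(8*sqrt(-6 + g)) (V(g, u) = -5 + 1/(8*(sqrt(g - 6) + (g - g))) = -5 + 1/(8*(sqrt(-6 + g) + 0)) = -5 + 1/(8*(sqrt(-6 + g))) = -5 + 1/(8*sqrt(-6 + g)))
Y(3) + V(-19, -17) = 3 + (-5 + 1/(8*sqrt(-6 - 19))) = 3 + (-5 + 1/(8*sqrt(-25))) = 3 + (-5 + (-I/5)/8) = 3 + (-5 - I/40) = -2 - I/40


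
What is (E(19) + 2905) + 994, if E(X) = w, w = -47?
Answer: 3852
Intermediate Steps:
E(X) = -47
(E(19) + 2905) + 994 = (-47 + 2905) + 994 = 2858 + 994 = 3852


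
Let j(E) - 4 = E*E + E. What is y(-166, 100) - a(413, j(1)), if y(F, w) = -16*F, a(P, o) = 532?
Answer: 2124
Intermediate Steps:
j(E) = 4 + E + E² (j(E) = 4 + (E*E + E) = 4 + (E² + E) = 4 + (E + E²) = 4 + E + E²)
y(-166, 100) - a(413, j(1)) = -16*(-166) - 1*532 = 2656 - 532 = 2124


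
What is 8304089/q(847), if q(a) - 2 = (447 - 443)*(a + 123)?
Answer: 8304089/3882 ≈ 2139.1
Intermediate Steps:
q(a) = 494 + 4*a (q(a) = 2 + (447 - 443)*(a + 123) = 2 + 4*(123 + a) = 2 + (492 + 4*a) = 494 + 4*a)
8304089/q(847) = 8304089/(494 + 4*847) = 8304089/(494 + 3388) = 8304089/3882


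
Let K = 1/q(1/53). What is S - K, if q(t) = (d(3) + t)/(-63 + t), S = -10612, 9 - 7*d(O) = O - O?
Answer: -2556421/242 ≈ -10564.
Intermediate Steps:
d(O) = 9/7 (d(O) = 9/7 - (O - O)/7 = 9/7 - 1/7*0 = 9/7 + 0 = 9/7)
q(t) = (9/7 + t)/(-63 + t)
K = -11683/242 (K = 1/((9/7 + 1/53)/(-63 + 1/53)) = 1/((484/371)/(-3338/53)) = 1/(-53/3338*484/371) = 1/(-242/11683) = -11683/242 ≈ -48.277)
S - K = -10612 - 1*(-11683/242) = -10612 + 11683/242 = -2556421/242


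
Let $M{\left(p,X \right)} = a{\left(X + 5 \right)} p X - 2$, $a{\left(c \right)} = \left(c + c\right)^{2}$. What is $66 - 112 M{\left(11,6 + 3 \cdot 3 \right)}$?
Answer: $-29567710$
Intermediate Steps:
$a{\left(c \right)} = 4 c^{2}$ ($a{\left(c \right)} = \left(2 c\right)^{2} = 4 c^{2}$)
$M{\left(p,X \right)} = -2 + 4 X p \left(5 + X\right)^{2}$ ($M{\left(p,X \right)} = 4 \left(X + 5\right)^{2} p X - 2 = 4 \left(5 + X\right)^{2} p X - 2 = 4 p \left(5 + X\right)^{2} X - 2 = 4 X p \left(5 + X\right)^{2} - 2 = -2 + 4 X p \left(5 + X\right)^{2}$)
$66 - 112 M{\left(11,6 + 3 \cdot 3 \right)} = 66 - 112 \left(-2 + 4 \left(6 + 3 \cdot 3\right) 11 \left(5 + \left(6 + 3 \cdot 3\right)\right)^{2}\right) = 66 - 112 \left(-2 + 4 \left(6 + 9\right) 11 \left(5 + \left(6 + 9\right)\right)^{2}\right) = 66 - 112 \left(-2 + 4 \cdot 15 \cdot 11 \left(5 + 15\right)^{2}\right) = 66 - 112 \left(-2 + 4 \cdot 15 \cdot 11 \cdot 20^{2}\right) = 66 - 112 \left(-2 + 4 \cdot 15 \cdot 11 \cdot 400\right) = 66 - 112 \left(-2 + 264000\right) = 66 - 29567776 = -29567710$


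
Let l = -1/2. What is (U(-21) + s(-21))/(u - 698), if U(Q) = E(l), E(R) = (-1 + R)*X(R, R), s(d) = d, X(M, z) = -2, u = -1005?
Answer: 18/1703 ≈ 0.010570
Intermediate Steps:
l = -½ (l = -1*½ = -½ ≈ -0.50000)
E(R) = 2 - 2*R (E(R) = (-1 + R)*(-2) = 2 - 2*R)
U(Q) = 3 (U(Q) = 2 - 2*(-½) = 2 + 1 = 3)
(U(-21) + s(-21))/(u - 698) = (3 - 21)/(-1005 - 698) = -18/(-1703) = -18*(-1/1703) = 18/1703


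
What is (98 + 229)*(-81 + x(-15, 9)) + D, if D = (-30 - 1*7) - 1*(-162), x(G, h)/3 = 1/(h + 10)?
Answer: -499897/19 ≈ -26310.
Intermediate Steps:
x(G, h) = 3/(10 + h) (x(G, h) = 3/(h + 10) = 3/(10 + h))
D = 125 (D = (-30 - 7) + 162 = -37 + 162 = 125)
(98 + 229)*(-81 + x(-15, 9)) + D = (98 + 229)*(-81 + 3/(10 + 9)) + 125 = 327*(-81 + 3/19) + 125 = 327*(-1536/19) + 125 = -502272/19 + 125 = -499897/19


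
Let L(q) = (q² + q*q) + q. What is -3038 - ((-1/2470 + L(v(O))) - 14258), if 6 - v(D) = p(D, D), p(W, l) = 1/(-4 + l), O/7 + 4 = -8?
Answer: 53278794841/4781920 ≈ 11142.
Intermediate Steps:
O = -84 (O = -28 + 7*(-8) = -28 - 56 = -84)
v(D) = 6 - 1/(-4 + D)
L(q) = q + 2*q² (L(q) = (q² + q²) + q = 2*q² + q = q + 2*q²)
-3038 - ((-1/2470 + L(v(O))) - 14258) = -3038 - ((-1/2470 + ((-25 + 6*(-84))/(-4 - 84))*(1 + 2*((-25 + 6*(-84))/(-4 - 84)))) - 14258) = -3038 - ((-1*1/2470 + ((-25 - 504)/(-88))*(1 + 2*((-25 - 504)/(-88)))) - 14258) = -3038 - ((-1/2470 + (-1/88*(-529))*(1 + 2*(-1/88*(-529)))) - 14258) = -3038 - ((-1/2470 + 529*(1 + 2*(529/88))/88) - 14258) = -3038 - ((-1/2470 + 529*(1 + 529/44)/88) - 14258) = -3038 - ((-1/2470 + (529/88)*(573/44)) - 14258) = -3038 - ((-1/2470 + 303117/3872) - 14258) = -3038 - (374347559/4781920 - 14258) = -3038 - 1*(-67806267801/4781920) = -3038 + 67806267801/4781920 = 53278794841/4781920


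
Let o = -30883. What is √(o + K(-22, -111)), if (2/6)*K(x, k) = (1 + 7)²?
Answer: I*√30691 ≈ 175.19*I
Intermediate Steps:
K(x, k) = 192 (K(x, k) = 3*(1 + 7)² = 3*8² = 3*64 = 192)
√(o + K(-22, -111)) = √(-30883 + 192) = √(-30691) = I*√30691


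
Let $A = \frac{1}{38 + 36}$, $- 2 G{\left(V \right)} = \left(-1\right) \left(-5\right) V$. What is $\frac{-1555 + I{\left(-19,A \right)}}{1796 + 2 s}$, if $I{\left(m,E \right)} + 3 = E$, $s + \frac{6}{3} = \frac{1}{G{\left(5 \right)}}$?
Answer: $- \frac{2882275}{3314904} \approx -0.86949$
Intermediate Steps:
$G{\left(V \right)} = - \frac{5 V}{2}$ ($G{\left(V \right)} = - \frac{\left(-1\right) \left(-5\right) V}{2} = - \frac{5 V}{2}$)
$s = - \frac{52}{25}$ ($s = -2 + \frac{1}{\left(- \frac{5}{2}\right) 5} = -2 + \frac{1}{- \frac{25}{2}} = -2 - \frac{2}{25} = - \frac{52}{25} \approx -2.08$)
$A = \frac{1}{74} \approx 0.013514$
$I{\left(m,E \right)} = -3 + E$
$\frac{-1555 + I{\left(-19,A \right)}}{1796 + 2 s} = \frac{-1555 + \left(-3 + \frac{1}{74}\right)}{1796 + 2 \left(- \frac{52}{25}\right)} = \frac{-1555 - \frac{221}{74}}{1796 - \frac{104}{25}} = - \frac{115291}{74 \cdot \frac{44796}{25}} = \left(- \frac{115291}{74}\right) \frac{25}{44796} = - \frac{2882275}{3314904}$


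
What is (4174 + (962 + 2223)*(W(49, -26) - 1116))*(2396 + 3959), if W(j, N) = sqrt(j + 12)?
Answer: -22562067530 + 20240675*sqrt(61) ≈ -2.2404e+10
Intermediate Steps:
W(j, N) = sqrt(12 + j)
(4174 + (962 + 2223)*(W(49, -26) - 1116))*(2396 + 3959) = (4174 + (962 + 2223)*(sqrt(12 + 49) - 1116))*(2396 + 3959) = (4174 + 3185*(sqrt(61) - 1116))*6355 = (4174 + 3185*(-1116 + sqrt(61)))*6355 = (4174 + (-3554460 + 3185*sqrt(61)))*6355 = (-3550286 + 3185*sqrt(61))*6355 = -22562067530 + 20240675*sqrt(61)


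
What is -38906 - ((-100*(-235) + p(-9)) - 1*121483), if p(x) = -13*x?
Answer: 58960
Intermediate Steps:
-38906 - ((-100*(-235) + p(-9)) - 1*121483) = -38906 - ((-100*(-235) - 13*(-9)) - 1*121483) = -38906 - ((23500 + 117) - 121483) = -38906 - (23617 - 121483) = -38906 - 1*(-97866) = -38906 + 97866 = 58960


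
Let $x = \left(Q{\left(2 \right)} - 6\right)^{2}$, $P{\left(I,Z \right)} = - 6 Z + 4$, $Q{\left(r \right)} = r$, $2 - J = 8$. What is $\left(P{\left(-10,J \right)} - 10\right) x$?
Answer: $480$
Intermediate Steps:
$J = -6$ ($J = 2 - 8 = -6$)
$P{\left(I,Z \right)} = 4 - 6 Z$
$x = 16$ ($x = \left(2 - 6\right)^{2} = \left(-4\right)^{2} = 16$)
$\left(P{\left(-10,J \right)} - 10\right) x = \left(\left(4 - -36\right) - 10\right) 16 = \left(\left(4 + 36\right) - 10\right) 16 = \left(40 - 10\right) 16 = 30 \cdot 16 = 480$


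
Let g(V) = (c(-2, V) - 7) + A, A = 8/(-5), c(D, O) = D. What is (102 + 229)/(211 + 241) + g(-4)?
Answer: -22301/2260 ≈ -9.8677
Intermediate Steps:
A = -8/5 (A = 8*(-⅕) = -8/5 ≈ -1.6000)
g(V) = -53/5 (g(V) = (-2 - 7) - 8/5 = -9 - 8/5 = -53/5)
(102 + 229)/(211 + 241) + g(-4) = (102 + 229)/(211 + 241) - 53/5 = 331/452 - 53/5 = -22301/2260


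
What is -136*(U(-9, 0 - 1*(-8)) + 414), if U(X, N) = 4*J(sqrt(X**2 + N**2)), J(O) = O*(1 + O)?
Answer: -135184 - 544*sqrt(145) ≈ -1.4173e+5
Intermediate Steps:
U(X, N) = 4*sqrt(N**2 + X**2)*(1 + sqrt(N**2 + X**2)) (U(X, N) = 4*(sqrt(X**2 + N**2)*(1 + sqrt(X**2 + N**2))) = 4*(sqrt(N**2 + X**2)*(1 + sqrt(N**2 + X**2))) = 4*sqrt(N**2 + X**2)*(1 + sqrt(N**2 + X**2)))
-136*(U(-9, 0 - 1*(-8)) + 414) = -136*((4*(0 - 1*(-8))**2 + 4*(-9)**2 + 4*sqrt((0 - 1*(-8))**2 + (-9)**2)) + 414) = -136*((4*(0 + 8)**2 + 4*81 + 4*sqrt((0 + 8)**2 + 81)) + 414) = -136*((4*8**2 + 324 + 4*sqrt(8**2 + 81)) + 414) = -136*((4*64 + 324 + 4*sqrt(64 + 81)) + 414) = -136*((256 + 324 + 4*sqrt(145)) + 414) = -136*((580 + 4*sqrt(145)) + 414) = -136*(994 + 4*sqrt(145)) = -135184 - 544*sqrt(145)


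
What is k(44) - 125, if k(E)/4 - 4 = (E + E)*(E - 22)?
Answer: 7635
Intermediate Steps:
k(E) = 16 + 8*E*(-22 + E) (k(E) = 16 + 4*((E + E)*(E - 22)) = 16 + 4*((2*E)*(-22 + E)) = 16 + 4*(2*E*(-22 + E)) = 16 + 8*E*(-22 + E))
k(44) - 125 = (16 - 176*44 + 8*44²) - 125 = (16 - 7744 + 8*1936) - 1*125 = (16 - 7744 + 15488) - 125 = 7760 - 125 = 7635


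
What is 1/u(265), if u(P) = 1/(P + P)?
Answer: 530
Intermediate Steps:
u(P) = 1/(2*P)
1/u(265) = 1/((1/2)/265) = 1/((1/2)*(1/265)) = 1/(1/530) = 530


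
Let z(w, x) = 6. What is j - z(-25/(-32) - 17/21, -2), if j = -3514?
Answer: -3520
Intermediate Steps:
j - z(-25/(-32) - 17/21, -2) = -3514 - 1*6 = -3514 - 6 = -3520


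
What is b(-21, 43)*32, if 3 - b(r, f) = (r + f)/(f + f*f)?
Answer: 4112/43 ≈ 95.628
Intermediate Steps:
b(r, f) = 3 - (f + r)/(f + f²) (b(r, f) = 3 - (r + f)/(f + f*f) = 3 - (f + r)/(f + f²))
b(-21, 43)*32 = ((-1*(-21) + 2*43 + 3*43²)/(43*(1 + 43)))*32 = ((1/43)*(21 + 86 + 3*1849)/44)*32 = ((1/43)*(1/44)*(21 + 86 + 5547))*32 = ((1/43)*(1/44)*5654)*32 = (257/86)*32 = 4112/43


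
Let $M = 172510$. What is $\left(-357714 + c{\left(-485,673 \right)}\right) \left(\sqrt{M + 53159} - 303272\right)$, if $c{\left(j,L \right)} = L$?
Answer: $108280538152 - 357041 \sqrt{225669} \approx 1.0811 \cdot 10^{11}$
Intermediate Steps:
$\left(-357714 + c{\left(-485,673 \right)}\right) \left(\sqrt{M + 53159} - 303272\right) = \left(-357714 + 673\right) \left(\sqrt{172510 + 53159} - 303272\right) = - 357041 \left(\sqrt{225669} - 303272\right) = - 357041 \left(-303272 + \sqrt{225669}\right) = 108280538152 - 357041 \sqrt{225669}$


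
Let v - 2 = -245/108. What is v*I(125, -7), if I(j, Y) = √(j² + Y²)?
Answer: -29*√15674/108 ≈ -33.617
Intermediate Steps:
I(j, Y) = √(Y² + j²)
v = -29/108 (v = 2 - 245/108 = -29/108 ≈ -0.26852)
v*I(125, -7) = -29*√((-7)² + 125²)/108 = -29*√(49 + 15625)/108 = -29*√15674/108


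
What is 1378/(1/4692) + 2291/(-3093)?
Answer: 19998024277/3093 ≈ 6.4656e+6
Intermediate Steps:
1378/(1/4692) + 2291/(-3093) = 1378/(1/4692) + 2291*(-1/3093) = 1378*4692 - 2291/3093 = 6465576 - 2291/3093 = 19998024277/3093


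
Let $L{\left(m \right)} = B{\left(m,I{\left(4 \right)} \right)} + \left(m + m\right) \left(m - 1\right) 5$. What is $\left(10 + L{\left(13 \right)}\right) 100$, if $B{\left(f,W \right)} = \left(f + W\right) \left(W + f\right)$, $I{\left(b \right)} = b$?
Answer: $185900$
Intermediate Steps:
$B{\left(f,W \right)} = \left(W + f\right)^{2}$ ($B{\left(f,W \right)} = \left(W + f\right) \left(W + f\right) = \left(W + f\right)^{2}$)
$L{\left(m \right)} = \left(4 + m\right)^{2} + 10 m \left(-1 + m\right)$ ($L{\left(m \right)} = \left(4 + m\right)^{2} + \left(m + m\right) \left(m - 1\right) 5 = \left(4 + m\right)^{2} + 2 m \left(-1 + m\right) 5 = \left(4 + m\right)^{2} + 10 m \left(-1 + m\right)$)
$\left(10 + L{\left(13 \right)}\right) 100 = \left(10 + \left(16 - 26 + 11 \cdot 13^{2}\right)\right) 100 = \left(10 + \left(16 - 26 + 11 \cdot 169\right)\right) 100 = \left(10 + \left(16 - 26 + 1859\right)\right) 100 = \left(10 + 1849\right) 100 = 1859 \cdot 100 = 185900$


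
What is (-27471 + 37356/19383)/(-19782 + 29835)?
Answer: -177477679/64952433 ≈ -2.7324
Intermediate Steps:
(-27471 + 37356/19383)/(-19782 + 29835) = (-27471 + 37356*(1/19383))/10053 = (-27471 + 12452/6461)*(1/10053) = -177477679/6461*1/10053 = -177477679/64952433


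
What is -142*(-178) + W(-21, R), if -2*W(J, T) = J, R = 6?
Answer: 50573/2 ≈ 25287.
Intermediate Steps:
W(J, T) = -J/2
-142*(-178) + W(-21, R) = -142*(-178) - 1/2*(-21) = 25276 + 21/2 = 50573/2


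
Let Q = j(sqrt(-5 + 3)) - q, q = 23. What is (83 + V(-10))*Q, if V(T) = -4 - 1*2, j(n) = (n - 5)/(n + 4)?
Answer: 77*(-22*sqrt(2) + 97*I)/(sqrt(2) - 4*I) ≈ -1848.0 + 54.447*I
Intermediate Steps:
j(n) = (-5 + n)/(4 + n)
Q = -23 + (-5 + I*sqrt(2))/(4 + I*sqrt(2)) (Q = (-5 + sqrt(-5 + 3))/(4 + sqrt(-5 + 3)) - 1*23 = (-5 + sqrt(-2))/(4 + sqrt(-2)) - 23 = (-5 + I*sqrt(2))/(4 + I*sqrt(2)) - 23 = -23 + (-5 + I*sqrt(2))/(4 + I*sqrt(2)) ≈ -24.0 + 0.70711*I)
V(T) = -6 (V(T) = -4 - 2 = -6)
(83 + V(-10))*Q = (83 - 6)*((-22*sqrt(2) + 97*I)/(sqrt(2) - 4*I)) = 77*((-22*sqrt(2) + 97*I)/(sqrt(2) - 4*I)) = 77*(-22*sqrt(2) + 97*I)/(sqrt(2) - 4*I)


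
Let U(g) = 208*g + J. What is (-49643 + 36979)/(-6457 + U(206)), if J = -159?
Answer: -1583/4529 ≈ -0.34953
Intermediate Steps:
U(g) = -159 + 208*g (U(g) = 208*g - 159 = -159 + 208*g)
(-49643 + 36979)/(-6457 + U(206)) = (-49643 + 36979)/(-6457 + (-159 + 208*206)) = -12664/(-6457 + (-159 + 42848)) = -12664/(-6457 + 42689) = -12664/36232 = -12664*1/36232 = -1583/4529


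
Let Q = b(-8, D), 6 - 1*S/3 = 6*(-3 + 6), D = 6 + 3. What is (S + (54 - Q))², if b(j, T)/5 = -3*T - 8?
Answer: 37249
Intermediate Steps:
D = 9
b(j, T) = -40 - 15*T (b(j, T) = 5*(-3*T - 8) = 5*(-8 - 3*T) = -40 - 15*T)
S = -36 (S = 18 - 18*(-3 + 6) = 18 - 18*3 = 18 - 3*18 = 18 - 54 = -36)
Q = -175 (Q = -40 - 15*9 = -40 - 135 = -175)
(S + (54 - Q))² = (-36 + (54 - 1*(-175)))² = (-36 + (54 + 175))² = (-36 + 229)² = 193² = 37249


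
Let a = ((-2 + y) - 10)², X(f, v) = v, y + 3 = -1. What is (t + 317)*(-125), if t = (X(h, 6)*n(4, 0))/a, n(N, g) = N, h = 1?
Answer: -1268375/32 ≈ -39637.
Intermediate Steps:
y = -4 (y = -3 - 1 = -4)
a = 256 (a = ((-2 - 4) - 10)² = (-6 - 10)² = (-16)² = 256)
t = 3/32 (t = (6*4)/256 = 24*(1/256) = 3/32 ≈ 0.093750)
(t + 317)*(-125) = (3/32 + 317)*(-125) = (10147/32)*(-125) = -1268375/32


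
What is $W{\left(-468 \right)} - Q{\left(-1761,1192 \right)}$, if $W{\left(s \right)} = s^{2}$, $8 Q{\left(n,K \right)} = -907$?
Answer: $\frac{1753099}{8} \approx 2.1914 \cdot 10^{5}$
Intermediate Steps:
$Q{\left(n,K \right)} = - \frac{907}{8}$ ($Q{\left(n,K \right)} = \frac{1}{8} \left(-907\right) = - \frac{907}{8}$)
$W{\left(-468 \right)} - Q{\left(-1761,1192 \right)} = \left(-468\right)^{2} - - \frac{907}{8} = 219024 + \frac{907}{8} = \frac{1753099}{8}$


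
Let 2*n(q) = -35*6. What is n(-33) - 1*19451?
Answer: -19556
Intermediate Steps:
n(q) = -105 (n(q) = (-35*6)/2 = (½)*(-210) = -105)
n(-33) - 1*19451 = -105 - 1*19451 = -105 - 19451 = -19556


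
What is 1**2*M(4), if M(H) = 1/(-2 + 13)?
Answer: 1/11 ≈ 0.090909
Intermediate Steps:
M(H) = 1/11
1**2*M(4) = 1**2*(1/11) = 1*(1/11) = 1/11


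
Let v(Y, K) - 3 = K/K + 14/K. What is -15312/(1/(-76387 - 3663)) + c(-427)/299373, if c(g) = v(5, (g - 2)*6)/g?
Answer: 201656538460167986059/164520132777 ≈ 1.2257e+9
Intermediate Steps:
v(Y, K) = 4 + 14/K (v(Y, K) = 3 + (K/K + 14/K) = 3 + (1 + 14/K) = 4 + 14/K)
c(g) = (4 + 14/(-12 + 6*g))/g (c(g) = (4 + 14/(((g - 2)*6)))/g = (4 + 14/(((-2 + g)*6)))/g = (4 + 14/(-12 + 6*g))/g)
-15312/(1/(-76387 - 3663)) + c(-427)/299373 = -15312/(1/(-76387 - 3663)) + ((⅓)*(-17 + 12*(-427))/(-427*(-2 - 427)))/299373 = -15312/(1/(-80050)) + ((⅓)*(-1/427)*(-17 - 5124)/(-429))*(1/299373) = -15312/(-1/80050) + ((⅓)*(-1/427)*(-1/429)*(-5141))*(1/299373) = -15312*(-80050) - 5141/549549*1/299373 = 1225725600 - 5141/164520132777 = 201656538460167986059/164520132777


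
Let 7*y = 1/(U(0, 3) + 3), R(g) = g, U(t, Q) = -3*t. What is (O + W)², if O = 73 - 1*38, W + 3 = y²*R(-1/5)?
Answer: 4978572481/4862025 ≈ 1024.0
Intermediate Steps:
y = 1/21 (y = 1/(7*(-3*0 + 3)) = 1/(7*(0 + 3)) = (⅐)/3 = (⅐)*(⅓) = 1/21 ≈ 0.047619)
W = -6616/2205 (W = -3 + (1/21)²*(-1/5) = -3 + (-1*⅕)/441 = -3 + (1/441)*(-⅕) = -3 - 1/2205 = -6616/2205 ≈ -3.0005)
O = 35 (O = 73 - 38 = 35)
(O + W)² = (35 - 6616/2205)² = (70559/2205)² = 4978572481/4862025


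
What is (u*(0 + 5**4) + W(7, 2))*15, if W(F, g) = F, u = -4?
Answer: -37395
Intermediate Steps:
(u*(0 + 5**4) + W(7, 2))*15 = (-4*(0 + 5**4) + 7)*15 = (-4*(0 + 625) + 7)*15 = (-4*625 + 7)*15 = (-2500 + 7)*15 = -2493*15 = -37395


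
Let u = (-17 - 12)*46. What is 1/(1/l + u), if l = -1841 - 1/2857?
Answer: -5259738/7016493349 ≈ -0.00074963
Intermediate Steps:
l = -5259738/2857 (l = -1841 - 1*1/2857 = -1841 - 1/2857 = -5259738/2857 ≈ -1841.0)
u = -1334 (u = -29*46 = -1334)
1/(1/l + u) = 1/(1/(-5259738/2857) - 1334) = 1/(-2857/5259738 - 1334) = 1/(-7016493349/5259738) = -5259738/7016493349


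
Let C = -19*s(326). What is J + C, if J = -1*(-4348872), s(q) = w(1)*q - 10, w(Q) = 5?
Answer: 4318092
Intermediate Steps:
s(q) = -10 + 5*q (s(q) = 5*q - 10 = -10 + 5*q)
C = -30780 (C = -19*(-10 + 5*326) = -19*(-10 + 1630) = -19*1620 = -30780)
J = 4348872
J + C = 4348872 - 30780 = 4318092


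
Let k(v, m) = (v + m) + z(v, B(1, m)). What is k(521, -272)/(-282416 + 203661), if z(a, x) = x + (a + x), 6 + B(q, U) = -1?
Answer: -756/78755 ≈ -0.0095994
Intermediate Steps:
B(q, U) = -7 (B(q, U) = -6 - 1 = -7)
z(a, x) = a + 2*x
k(v, m) = -14 + m + 2*v (k(v, m) = (v + m) + (v + 2*(-7)) = (m + v) + (v - 14) = (m + v) + (-14 + v) = -14 + m + 2*v)
k(521, -272)/(-282416 + 203661) = (-14 - 272 + 2*521)/(-282416 + 203661) = (-14 - 272 + 1042)/(-78755) = 756*(-1/78755) = -756/78755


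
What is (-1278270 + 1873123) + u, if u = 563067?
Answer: 1157920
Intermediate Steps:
(-1278270 + 1873123) + u = (-1278270 + 1873123) + 563067 = 594853 + 563067 = 1157920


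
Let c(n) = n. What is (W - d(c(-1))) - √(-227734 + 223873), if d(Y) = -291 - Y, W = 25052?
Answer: 25342 - 3*I*√429 ≈ 25342.0 - 62.137*I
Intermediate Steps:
(W - d(c(-1))) - √(-227734 + 223873) = (25052 - (-291 - 1*(-1))) - √(-227734 + 223873) = (25052 - (-291 + 1)) - √(-3861) = (25052 - 1*(-290)) - 3*I*√429 = (25052 + 290) - 3*I*√429 = 25342 - 3*I*√429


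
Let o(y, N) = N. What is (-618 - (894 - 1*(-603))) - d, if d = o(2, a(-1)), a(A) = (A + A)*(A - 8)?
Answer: -2133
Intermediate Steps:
a(A) = 2*A*(-8 + A) (a(A) = (2*A)*(-8 + A) = 2*A*(-8 + A))
d = 18 (d = 2*(-1)*(-8 - 1) = 2*(-1)*(-9) = 18)
(-618 - (894 - 1*(-603))) - d = (-618 - (894 - 1*(-603))) - 1*18 = (-618 - (894 + 603)) - 18 = (-618 - 1*1497) - 18 = (-618 - 1497) - 18 = -2115 - 18 = -2133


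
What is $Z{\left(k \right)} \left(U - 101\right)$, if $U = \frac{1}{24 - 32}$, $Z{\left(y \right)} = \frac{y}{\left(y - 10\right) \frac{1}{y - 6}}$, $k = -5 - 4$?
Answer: $\frac{109215}{152} \approx 718.52$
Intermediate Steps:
$k = -9$
$Z{\left(y \right)} = \frac{y \left(-6 + y\right)}{-10 + y}$ ($Z{\left(y \right)} = \frac{y}{\left(-10 + y\right) \frac{1}{-6 + y}} = \frac{y}{\frac{1}{-6 + y} \left(-10 + y\right)} = y \frac{-6 + y}{-10 + y} = \frac{y \left(-6 + y\right)}{-10 + y}$)
$U = - \frac{1}{8}$ ($U = \frac{1}{-8} = - \frac{1}{8} \approx -0.125$)
$Z{\left(k \right)} \left(U - 101\right) = - \frac{9 \left(-6 - 9\right)}{-10 - 9} \left(- \frac{1}{8} - 101\right) = \left(-9\right) \frac{1}{-19} \left(-15\right) \left(- \frac{809}{8}\right) = \left(-9\right) \left(- \frac{1}{19}\right) \left(-15\right) \left(- \frac{809}{8}\right) = \left(- \frac{135}{19}\right) \left(- \frac{809}{8}\right) = \frac{109215}{152}$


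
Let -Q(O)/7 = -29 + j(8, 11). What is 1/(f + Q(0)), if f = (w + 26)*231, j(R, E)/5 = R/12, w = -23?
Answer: 3/2618 ≈ 0.0011459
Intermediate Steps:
j(R, E) = 5*R/12 (j(R, E) = 5*(R/12) = 5*R/12)
f = 693 (f = (-23 + 26)*231 = 3*231 = 693)
Q(O) = 539/3 (Q(O) = -7*(-29 + (5/12)*8) = -7*(-29 + 10/3) = -7*(-77/3) = 539/3)
1/(f + Q(0)) = 1/(693 + 539/3) = 1/(2618/3) = 3/2618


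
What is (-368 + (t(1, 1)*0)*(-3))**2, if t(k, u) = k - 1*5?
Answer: 135424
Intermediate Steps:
t(k, u) = -5 + k (t(k, u) = k - 5 = -5 + k)
(-368 + (t(1, 1)*0)*(-3))**2 = (-368 + ((-5 + 1)*0)*(-3))**2 = (-368 - 4*0*(-3))**2 = (-368 + 0*(-3))**2 = (-368 + 0)**2 = (-368)**2 = 135424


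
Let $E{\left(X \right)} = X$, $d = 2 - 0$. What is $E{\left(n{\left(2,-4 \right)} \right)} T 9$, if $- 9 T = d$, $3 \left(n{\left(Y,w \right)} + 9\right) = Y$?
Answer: $\frac{50}{3} \approx 16.667$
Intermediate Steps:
$n{\left(Y,w \right)} = -9 + \frac{Y}{3}$
$d = 2$ ($d = 2 + 0 = 2$)
$T = - \frac{2}{9}$ ($T = \left(- \frac{1}{9}\right) 2 = - \frac{2}{9} \approx -0.22222$)
$E{\left(n{\left(2,-4 \right)} \right)} T 9 = \left(-9 + \frac{1}{3} \cdot 2\right) \left(- \frac{2}{9}\right) 9 = \left(-9 + \frac{2}{3}\right) \left(- \frac{2}{9}\right) 9 = \left(- \frac{25}{3}\right) \left(- \frac{2}{9}\right) 9 = \frac{50}{27} \cdot 9 = \frac{50}{3}$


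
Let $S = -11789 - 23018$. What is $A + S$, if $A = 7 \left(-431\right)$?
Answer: $-37824$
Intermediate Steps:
$A = -3017$
$S = -34807$
$A + S = -3017 - 34807 = -37824$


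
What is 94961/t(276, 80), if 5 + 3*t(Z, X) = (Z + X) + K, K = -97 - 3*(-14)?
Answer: 284883/296 ≈ 962.44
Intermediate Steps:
K = -55 (K = -97 + 42 = -55)
t(Z, X) = -20 + X/3 + Z/3 (t(Z, X) = -5/3 + ((Z + X) - 55)/3 = -5/3 + ((X + Z) - 55)/3 = -5/3 + (-55 + X + Z)/3 = -5/3 + (-55/3 + X/3 + Z/3) = -20 + X/3 + Z/3)
94961/t(276, 80) = 94961/(-20 + (⅓)*80 + (⅓)*276) = 94961/(-20 + 80/3 + 92) = 94961/(296/3) = 94961*(3/296) = 284883/296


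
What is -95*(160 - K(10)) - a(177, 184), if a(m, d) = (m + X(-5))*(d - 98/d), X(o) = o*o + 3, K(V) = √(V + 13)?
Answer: -4858595/92 + 95*√23 ≈ -52355.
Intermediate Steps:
K(V) = √(13 + V)
X(o) = 3 + o² (X(o) = o² + 3 = 3 + o²)
a(m, d) = (28 + m)*(d - 98/d) (a(m, d) = (m + (3 + (-5)²))*(d - 98/d) = (m + (3 + 25))*(d - 98/d) = (m + 28)*(d - 98/d) = (28 + m)*(d - 98/d))
-95*(160 - K(10)) - a(177, 184) = -95*(160 - √(13 + 10)) - (-2744 - 98*177 + 184²*(28 + 177))/184 = -95*(160 - √23) - (-2744 - 17346 + 33856*205)/184 = (-15200 + 95*√23) - (-2744 - 17346 + 6940480)/184 = (-15200 + 95*√23) - 6920390/184 = (-15200 + 95*√23) - 1*3460195/92 = (-15200 + 95*√23) - 3460195/92 = -4858595/92 + 95*√23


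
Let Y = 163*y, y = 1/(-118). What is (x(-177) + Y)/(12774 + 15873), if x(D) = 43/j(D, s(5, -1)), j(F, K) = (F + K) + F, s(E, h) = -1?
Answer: -62939/1200022830 ≈ -5.2448e-5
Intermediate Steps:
y = -1/118 ≈ -0.0084746
j(F, K) = K + 2*F
Y = -163/118 (Y = 163*(-1/118) = -163/118 ≈ -1.3814)
x(D) = 43/(-1 + 2*D)
(x(-177) + Y)/(12774 + 15873) = (43/(-1 + 2*(-177)) - 163/118)/(12774 + 15873) = (43/(-1 - 354) - 163/118)/28647 = (43/(-355) - 163/118)*(1/28647) = (43*(-1/355) - 163/118)*(1/28647) = (-43/355 - 163/118)*(1/28647) = -62939/41890*1/28647 = -62939/1200022830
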